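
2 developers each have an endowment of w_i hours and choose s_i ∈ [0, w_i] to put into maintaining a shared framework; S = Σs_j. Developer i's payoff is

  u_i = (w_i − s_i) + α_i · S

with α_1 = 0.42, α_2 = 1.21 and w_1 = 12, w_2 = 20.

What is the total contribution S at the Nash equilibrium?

∂u_i/∂s_i = α_i − 1, so developer i contributes w_i if α_i > 1, else 0.
α_i > 1 for i ∈ {2}; NE contributions (0, 20), S = 20.

20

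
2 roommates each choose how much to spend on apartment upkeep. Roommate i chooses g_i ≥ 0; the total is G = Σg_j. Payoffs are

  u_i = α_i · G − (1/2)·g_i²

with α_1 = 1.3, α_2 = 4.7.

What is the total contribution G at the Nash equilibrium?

6

Roommate i's FOC: ∂u_i/∂g_i = α_i − g_i = 0, so g_i* = α_i.
NE contributions = (1.3, 4.7); G = 6.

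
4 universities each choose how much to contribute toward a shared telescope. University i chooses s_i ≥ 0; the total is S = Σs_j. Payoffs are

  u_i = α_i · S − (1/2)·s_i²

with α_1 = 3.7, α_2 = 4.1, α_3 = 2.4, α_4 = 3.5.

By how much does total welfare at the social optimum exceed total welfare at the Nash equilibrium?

University i's FOC: ∂u_i/∂s_i = α_i − s_i = 0, so s_i* = α_i.
NE contributions = (3.7, 4.1, 2.4, 3.5); S = 13.7.
W^NE = (Σα)·S − ½Σα_i² = 13.7² − ½·48.51 = 163.435.
Planner sets s_i = Σα_j = 13.7 for every i, so S^SO = 4·13.7 = 54.8.
W^SO = (Σα)·S^SO − ½·4·(Σα)² = (4/2)·13.7² = 375.38.
Deadweight loss = W^SO − W^NE = 211.945.

211.945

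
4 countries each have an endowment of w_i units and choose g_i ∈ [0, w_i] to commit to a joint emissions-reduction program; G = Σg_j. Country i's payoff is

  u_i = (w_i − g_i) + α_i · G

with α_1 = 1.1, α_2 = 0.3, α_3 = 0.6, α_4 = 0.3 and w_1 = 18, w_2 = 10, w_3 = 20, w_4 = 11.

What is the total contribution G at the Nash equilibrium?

18

∂u_i/∂g_i = α_i − 1, so country i contributes w_i if α_i > 1, else 0.
α_i > 1 for i ∈ {1}; NE contributions (18, 0, 0, 0), G = 18.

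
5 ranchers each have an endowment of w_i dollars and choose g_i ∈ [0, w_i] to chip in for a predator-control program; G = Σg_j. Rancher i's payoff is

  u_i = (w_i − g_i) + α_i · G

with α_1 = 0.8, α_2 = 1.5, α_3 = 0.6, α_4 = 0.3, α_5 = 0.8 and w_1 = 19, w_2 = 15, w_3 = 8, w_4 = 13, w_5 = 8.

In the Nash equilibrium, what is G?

∂u_i/∂g_i = α_i − 1, so rancher i contributes w_i if α_i > 1, else 0.
α_i > 1 for i ∈ {2}; NE contributions (0, 15, 0, 0, 0), G = 15.

15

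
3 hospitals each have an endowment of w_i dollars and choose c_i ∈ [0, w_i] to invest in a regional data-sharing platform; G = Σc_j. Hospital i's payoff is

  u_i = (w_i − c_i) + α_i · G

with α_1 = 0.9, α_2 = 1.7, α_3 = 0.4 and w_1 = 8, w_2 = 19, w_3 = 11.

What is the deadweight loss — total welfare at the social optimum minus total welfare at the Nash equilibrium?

38

∂u_i/∂c_i = α_i − 1, so hospital i contributes w_i if α_i > 1, else 0.
α_i > 1 for i ∈ {2}; NE contributions (0, 19, 0), G = 19.
W^NE = Σw_i − G^NE + (Σα_i)·G^NE = 38 + 2·19 = 76.
Planner: ∂(Σu_j)/∂c_i = Σα_j − 1 = 2 > 0, so everyone contributes w_i; G^SO = 38, W^SO = 38 + 2·38 = 114.
Deadweight loss = 38.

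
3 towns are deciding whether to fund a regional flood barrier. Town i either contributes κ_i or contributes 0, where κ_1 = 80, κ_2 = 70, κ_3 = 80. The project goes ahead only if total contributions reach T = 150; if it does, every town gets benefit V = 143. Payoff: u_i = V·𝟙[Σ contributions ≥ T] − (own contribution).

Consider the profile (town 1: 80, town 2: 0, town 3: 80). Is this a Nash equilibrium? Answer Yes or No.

Total = 160 ≥ 150: provided.
Town 1 (pledges 80, payoff 63): dropping to 0 → total 80, payoff 0. No gain.
Town 2 (pledges 0, payoff 143): pledging 70 → total 230, payoff 73. No gain.
Town 3 (pledges 80, payoff 63): dropping to 0 → total 80, payoff 0. No gain.

Yes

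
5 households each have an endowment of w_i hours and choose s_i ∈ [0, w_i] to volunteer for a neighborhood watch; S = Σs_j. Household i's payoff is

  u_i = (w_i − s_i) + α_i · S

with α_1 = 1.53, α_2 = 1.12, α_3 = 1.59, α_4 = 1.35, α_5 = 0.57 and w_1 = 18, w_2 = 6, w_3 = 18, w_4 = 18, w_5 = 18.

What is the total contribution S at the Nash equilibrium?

∂u_i/∂s_i = α_i − 1, so household i contributes w_i if α_i > 1, else 0.
α_i > 1 for i ∈ {1, 2, 3, 4}; NE contributions (18, 6, 18, 18, 0), S = 60.

60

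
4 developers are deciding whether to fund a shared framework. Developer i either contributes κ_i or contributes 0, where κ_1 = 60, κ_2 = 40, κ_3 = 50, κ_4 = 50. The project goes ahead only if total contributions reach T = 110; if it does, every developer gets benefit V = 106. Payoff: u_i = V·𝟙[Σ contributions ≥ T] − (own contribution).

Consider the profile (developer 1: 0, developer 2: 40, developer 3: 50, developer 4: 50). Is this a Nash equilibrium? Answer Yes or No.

Total = 140 ≥ 110: provided.
Developer 1 (pledges 0, payoff 106): pledging 60 → total 200, payoff 46. No gain.
Developer 2 (pledges 40, payoff 66): dropping to 0 → total 100, payoff 0. No gain.
Developer 3 (pledges 50, payoff 56): dropping to 0 → total 90, payoff 0. No gain.
Developer 4 (pledges 50, payoff 56): dropping to 0 → total 90, payoff 0. No gain.

Yes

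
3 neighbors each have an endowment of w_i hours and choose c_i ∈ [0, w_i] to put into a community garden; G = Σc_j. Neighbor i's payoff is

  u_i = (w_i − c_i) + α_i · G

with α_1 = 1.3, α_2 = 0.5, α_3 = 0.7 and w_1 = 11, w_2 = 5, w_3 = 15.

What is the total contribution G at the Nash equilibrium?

∂u_i/∂c_i = α_i − 1, so neighbor i contributes w_i if α_i > 1, else 0.
α_i > 1 for i ∈ {1}; NE contributions (11, 0, 0), G = 11.

11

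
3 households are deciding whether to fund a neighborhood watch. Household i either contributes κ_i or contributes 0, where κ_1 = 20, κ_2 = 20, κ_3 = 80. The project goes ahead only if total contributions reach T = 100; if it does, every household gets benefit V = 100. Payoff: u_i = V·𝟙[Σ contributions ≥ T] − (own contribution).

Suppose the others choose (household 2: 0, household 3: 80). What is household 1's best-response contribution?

Others' total = 80. Contributing 20 brings total to 100 ≥ 100: gain V − κ_1 = 80.
Best response: 20.

20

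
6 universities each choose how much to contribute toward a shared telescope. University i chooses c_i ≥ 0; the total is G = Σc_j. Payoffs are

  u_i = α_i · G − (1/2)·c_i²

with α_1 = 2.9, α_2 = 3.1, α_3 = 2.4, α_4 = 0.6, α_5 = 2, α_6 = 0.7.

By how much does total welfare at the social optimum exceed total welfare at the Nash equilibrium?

288.095

University i's FOC: ∂u_i/∂c_i = α_i − c_i = 0, so c_i* = α_i.
NE contributions = (2.9, 3.1, 2.4, 0.6, 2, 0.7); G = 11.7.
W^NE = (Σα)·G − ½Σα_i² = 11.7² − ½·28.63 = 122.575.
Planner sets c_i = Σα_j = 11.7 for every i, so G^SO = 6·11.7 = 70.2.
W^SO = (Σα)·G^SO − ½·6·(Σα)² = (6/2)·11.7² = 410.67.
Deadweight loss = W^SO − W^NE = 288.095.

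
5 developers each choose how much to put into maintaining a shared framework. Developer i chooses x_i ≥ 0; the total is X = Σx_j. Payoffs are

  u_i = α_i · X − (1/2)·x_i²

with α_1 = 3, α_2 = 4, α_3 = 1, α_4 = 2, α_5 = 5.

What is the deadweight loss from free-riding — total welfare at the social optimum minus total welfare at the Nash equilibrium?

365

Developer i's FOC: ∂u_i/∂x_i = α_i − x_i = 0, so x_i* = α_i.
NE contributions = (3, 4, 1, 2, 5); X = 15.
W^NE = (Σα)·X − ½Σα_i² = 15² − ½·55 = 197.5.
Planner sets x_i = Σα_j = 15 for every i, so X^SO = 5·15 = 75.
W^SO = (Σα)·X^SO − ½·5·(Σα)² = (5/2)·15² = 562.5.
Deadweight loss = W^SO − W^NE = 365.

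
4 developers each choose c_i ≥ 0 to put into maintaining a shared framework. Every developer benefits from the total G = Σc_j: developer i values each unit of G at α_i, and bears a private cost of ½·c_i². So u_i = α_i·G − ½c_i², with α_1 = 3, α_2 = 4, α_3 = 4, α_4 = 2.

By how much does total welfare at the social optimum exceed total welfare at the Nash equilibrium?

191.5

Developer i's FOC: ∂u_i/∂c_i = α_i − c_i = 0, so c_i* = α_i.
NE contributions = (3, 4, 4, 2); G = 13.
W^NE = (Σα)·G − ½Σα_i² = 13² − ½·45 = 146.5.
Planner sets c_i = Σα_j = 13 for every i, so G^SO = 4·13 = 52.
W^SO = (Σα)·G^SO − ½·4·(Σα)² = (4/2)·13² = 338.
Deadweight loss = W^SO − W^NE = 191.5.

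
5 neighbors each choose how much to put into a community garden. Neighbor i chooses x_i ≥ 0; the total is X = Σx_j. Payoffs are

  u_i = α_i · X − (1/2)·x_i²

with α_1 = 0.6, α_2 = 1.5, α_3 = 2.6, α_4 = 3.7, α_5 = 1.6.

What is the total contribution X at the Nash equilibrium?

10

Neighbor i's FOC: ∂u_i/∂x_i = α_i − x_i = 0, so x_i* = α_i.
NE contributions = (0.6, 1.5, 2.6, 3.7, 1.6); X = 10.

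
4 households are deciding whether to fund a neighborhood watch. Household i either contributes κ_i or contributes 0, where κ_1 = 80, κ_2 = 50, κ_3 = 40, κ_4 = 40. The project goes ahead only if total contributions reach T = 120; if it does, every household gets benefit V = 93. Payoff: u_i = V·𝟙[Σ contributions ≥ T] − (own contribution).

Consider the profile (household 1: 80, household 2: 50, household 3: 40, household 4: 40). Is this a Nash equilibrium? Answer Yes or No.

Total = 210 ≥ 120: provided.
Household 1 (pledges 80, payoff 13): dropping to 0 → total 130, payoff 93. Profitable deviation.

No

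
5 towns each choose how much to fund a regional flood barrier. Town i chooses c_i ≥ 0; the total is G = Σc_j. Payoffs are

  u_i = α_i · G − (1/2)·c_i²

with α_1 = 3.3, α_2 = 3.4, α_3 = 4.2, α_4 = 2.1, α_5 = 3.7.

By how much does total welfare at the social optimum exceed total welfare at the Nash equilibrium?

447.43

Town i's FOC: ∂u_i/∂c_i = α_i − c_i = 0, so c_i* = α_i.
NE contributions = (3.3, 3.4, 4.2, 2.1, 3.7); G = 16.7.
W^NE = (Σα)·G − ½Σα_i² = 16.7² − ½·58.19 = 249.795.
Planner sets c_i = Σα_j = 16.7 for every i, so G^SO = 5·16.7 = 83.5.
W^SO = (Σα)·G^SO − ½·5·(Σα)² = (5/2)·16.7² = 697.225.
Deadweight loss = W^SO − W^NE = 447.43.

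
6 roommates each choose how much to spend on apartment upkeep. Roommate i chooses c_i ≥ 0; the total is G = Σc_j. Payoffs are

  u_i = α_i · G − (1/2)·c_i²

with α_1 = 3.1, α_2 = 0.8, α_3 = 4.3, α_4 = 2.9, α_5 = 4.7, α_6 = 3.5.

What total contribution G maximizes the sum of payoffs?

Planner FOC: ∂(Σu_j)/∂c_i = (Σα_j) − c_i = 0, so c_i^SO = Σα_j = 19.3 for every i; G^SO = 115.8.

115.8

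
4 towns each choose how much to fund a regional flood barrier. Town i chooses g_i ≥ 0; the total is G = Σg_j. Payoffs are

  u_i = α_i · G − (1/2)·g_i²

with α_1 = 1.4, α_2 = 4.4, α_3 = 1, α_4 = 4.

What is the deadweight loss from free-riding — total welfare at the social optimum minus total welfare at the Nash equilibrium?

Town i's FOC: ∂u_i/∂g_i = α_i − g_i = 0, so g_i* = α_i.
NE contributions = (1.4, 4.4, 1, 4); G = 10.8.
W^NE = (Σα)·G − ½Σα_i² = 10.8² − ½·38.32 = 97.48.
Planner sets g_i = Σα_j = 10.8 for every i, so G^SO = 4·10.8 = 43.2.
W^SO = (Σα)·G^SO − ½·4·(Σα)² = (4/2)·10.8² = 233.28.
Deadweight loss = W^SO − W^NE = 135.8.

135.8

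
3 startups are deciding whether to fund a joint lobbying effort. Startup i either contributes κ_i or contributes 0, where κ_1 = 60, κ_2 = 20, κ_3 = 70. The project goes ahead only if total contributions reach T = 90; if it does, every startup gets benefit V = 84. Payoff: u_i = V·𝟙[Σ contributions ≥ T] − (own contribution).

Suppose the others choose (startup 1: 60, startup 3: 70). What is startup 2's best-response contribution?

Others' total = 130 ≥ 90; contributing adds cost 20 for no extra benefit.
Best response: 0.

0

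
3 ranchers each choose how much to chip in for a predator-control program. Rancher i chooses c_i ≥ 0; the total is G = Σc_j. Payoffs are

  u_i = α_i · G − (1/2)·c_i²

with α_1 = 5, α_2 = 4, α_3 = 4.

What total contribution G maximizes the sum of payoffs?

Planner FOC: ∂(Σu_j)/∂c_i = (Σα_j) − c_i = 0, so c_i^SO = Σα_j = 13 for every i; G^SO = 39.

39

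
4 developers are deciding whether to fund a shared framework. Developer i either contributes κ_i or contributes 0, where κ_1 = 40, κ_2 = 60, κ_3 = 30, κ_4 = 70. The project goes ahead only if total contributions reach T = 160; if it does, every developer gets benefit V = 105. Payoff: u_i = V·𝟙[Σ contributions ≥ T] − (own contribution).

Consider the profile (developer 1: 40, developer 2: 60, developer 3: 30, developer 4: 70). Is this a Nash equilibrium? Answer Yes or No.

Total = 200 ≥ 160: provided.
Developer 1 (pledges 40, payoff 65): dropping to 0 → total 160, payoff 105. Profitable deviation.

No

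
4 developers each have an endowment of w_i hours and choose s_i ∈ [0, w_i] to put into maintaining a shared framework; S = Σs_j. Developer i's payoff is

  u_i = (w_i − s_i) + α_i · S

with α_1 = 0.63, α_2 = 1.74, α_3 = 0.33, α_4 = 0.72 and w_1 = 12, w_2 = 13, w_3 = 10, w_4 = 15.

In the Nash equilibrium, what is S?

13

∂u_i/∂s_i = α_i − 1, so developer i contributes w_i if α_i > 1, else 0.
α_i > 1 for i ∈ {2}; NE contributions (0, 13, 0, 0), S = 13.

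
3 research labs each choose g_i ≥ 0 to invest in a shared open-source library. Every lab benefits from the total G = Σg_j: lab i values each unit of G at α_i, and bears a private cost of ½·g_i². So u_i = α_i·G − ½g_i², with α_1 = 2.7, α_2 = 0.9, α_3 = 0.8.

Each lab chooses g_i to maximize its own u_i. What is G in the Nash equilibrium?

4.4

Lab i's FOC: ∂u_i/∂g_i = α_i − g_i = 0, so g_i* = α_i.
NE contributions = (2.7, 0.9, 0.8); G = 4.4.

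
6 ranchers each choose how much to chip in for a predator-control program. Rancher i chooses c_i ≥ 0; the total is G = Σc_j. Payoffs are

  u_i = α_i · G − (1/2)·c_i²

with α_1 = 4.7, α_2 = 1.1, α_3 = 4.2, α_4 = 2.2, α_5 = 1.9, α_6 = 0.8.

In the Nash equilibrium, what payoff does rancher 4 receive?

Rancher i's FOC: ∂u_i/∂c_i = α_i − c_i = 0, so c_i* = α_i.
NE contributions = (4.7, 1.1, 4.2, 2.2, 1.9, 0.8); G = 14.9.
u_4 = α_4·G − ½·(c_4)² = 2.2·14.9 − ½·2.2² = 30.36.

30.36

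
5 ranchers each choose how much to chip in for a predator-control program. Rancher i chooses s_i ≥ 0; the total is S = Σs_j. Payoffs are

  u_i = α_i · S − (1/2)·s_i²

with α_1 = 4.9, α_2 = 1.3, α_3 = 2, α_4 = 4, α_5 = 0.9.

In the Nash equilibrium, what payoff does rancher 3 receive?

24.2

Rancher i's FOC: ∂u_i/∂s_i = α_i − s_i = 0, so s_i* = α_i.
NE contributions = (4.9, 1.3, 2, 4, 0.9); S = 13.1.
u_3 = α_3·S − ½·(s_3)² = 2·13.1 − ½·2² = 24.2.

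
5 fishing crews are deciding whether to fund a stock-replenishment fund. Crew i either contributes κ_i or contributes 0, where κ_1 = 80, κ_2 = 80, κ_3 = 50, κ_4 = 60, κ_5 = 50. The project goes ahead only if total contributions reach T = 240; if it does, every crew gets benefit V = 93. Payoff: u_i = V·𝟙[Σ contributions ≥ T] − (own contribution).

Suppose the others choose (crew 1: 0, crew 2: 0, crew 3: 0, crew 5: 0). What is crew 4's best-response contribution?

Others' total = 0. Even contributing 60 gives 60 < 240: no benefit either way.
Best response: 0.

0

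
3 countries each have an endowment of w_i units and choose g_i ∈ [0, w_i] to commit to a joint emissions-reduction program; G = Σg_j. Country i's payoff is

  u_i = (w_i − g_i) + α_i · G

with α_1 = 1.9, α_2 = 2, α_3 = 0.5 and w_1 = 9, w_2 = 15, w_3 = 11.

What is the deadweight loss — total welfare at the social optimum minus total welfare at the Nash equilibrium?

37.4

∂u_i/∂g_i = α_i − 1, so country i contributes w_i if α_i > 1, else 0.
α_i > 1 for i ∈ {1, 2}; NE contributions (9, 15, 0), G = 24.
W^NE = Σw_i − G^NE + (Σα_i)·G^NE = 35 + 3.4·24 = 116.6.
Planner: ∂(Σu_j)/∂g_i = Σα_j − 1 = 3.4 > 0, so everyone contributes w_i; G^SO = 35, W^SO = 35 + 3.4·35 = 154.
Deadweight loss = 37.4.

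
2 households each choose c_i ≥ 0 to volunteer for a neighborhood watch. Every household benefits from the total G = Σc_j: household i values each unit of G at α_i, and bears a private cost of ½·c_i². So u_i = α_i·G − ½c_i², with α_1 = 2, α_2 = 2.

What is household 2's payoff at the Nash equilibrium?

6

Household i's FOC: ∂u_i/∂c_i = α_i − c_i = 0, so c_i* = α_i.
NE contributions = (2, 2); G = 4.
u_2 = α_2·G − ½·(c_2)² = 2·4 − ½·2² = 6.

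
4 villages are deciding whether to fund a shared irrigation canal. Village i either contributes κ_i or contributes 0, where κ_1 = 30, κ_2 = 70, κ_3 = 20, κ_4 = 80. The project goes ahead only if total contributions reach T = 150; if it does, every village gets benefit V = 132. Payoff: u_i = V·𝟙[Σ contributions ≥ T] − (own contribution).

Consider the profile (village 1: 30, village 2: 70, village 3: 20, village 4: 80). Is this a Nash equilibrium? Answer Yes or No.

Total = 200 ≥ 150: provided.
Village 1 (pledges 30, payoff 102): dropping to 0 → total 170, payoff 132. Profitable deviation.

No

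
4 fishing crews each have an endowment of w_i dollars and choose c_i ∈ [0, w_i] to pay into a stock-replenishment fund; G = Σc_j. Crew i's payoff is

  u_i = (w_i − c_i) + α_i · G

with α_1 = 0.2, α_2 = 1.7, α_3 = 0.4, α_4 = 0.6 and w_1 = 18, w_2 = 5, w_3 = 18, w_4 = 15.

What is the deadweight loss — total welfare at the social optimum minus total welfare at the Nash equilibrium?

96.9

∂u_i/∂c_i = α_i − 1, so crew i contributes w_i if α_i > 1, else 0.
α_i > 1 for i ∈ {2}; NE contributions (0, 5, 0, 0), G = 5.
W^NE = Σw_i − G^NE + (Σα_i)·G^NE = 56 + 1.9·5 = 65.5.
Planner: ∂(Σu_j)/∂c_i = Σα_j − 1 = 1.9 > 0, so everyone contributes w_i; G^SO = 56, W^SO = 56 + 1.9·56 = 162.4.
Deadweight loss = 96.9.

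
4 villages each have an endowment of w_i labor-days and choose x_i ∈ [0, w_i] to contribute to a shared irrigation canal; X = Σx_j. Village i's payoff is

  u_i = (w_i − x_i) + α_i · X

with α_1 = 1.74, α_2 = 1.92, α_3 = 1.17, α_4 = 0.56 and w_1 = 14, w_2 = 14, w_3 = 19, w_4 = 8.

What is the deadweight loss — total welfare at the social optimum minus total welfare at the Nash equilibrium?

35.12

∂u_i/∂x_i = α_i − 1, so village i contributes w_i if α_i > 1, else 0.
α_i > 1 for i ∈ {1, 2, 3}; NE contributions (14, 14, 19, 0), X = 47.
W^NE = Σw_i − X^NE + (Σα_i)·X^NE = 55 + 4.39·47 = 261.33.
Planner: ∂(Σu_j)/∂x_i = Σα_j − 1 = 4.39 > 0, so everyone contributes w_i; X^SO = 55, W^SO = 55 + 4.39·55 = 296.45.
Deadweight loss = 35.12.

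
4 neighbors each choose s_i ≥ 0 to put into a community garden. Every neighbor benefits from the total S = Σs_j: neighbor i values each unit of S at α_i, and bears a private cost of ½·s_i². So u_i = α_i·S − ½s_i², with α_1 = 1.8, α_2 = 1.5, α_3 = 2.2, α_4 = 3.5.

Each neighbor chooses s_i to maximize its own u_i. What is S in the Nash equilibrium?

Neighbor i's FOC: ∂u_i/∂s_i = α_i − s_i = 0, so s_i* = α_i.
NE contributions = (1.8, 1.5, 2.2, 3.5); S = 9.

9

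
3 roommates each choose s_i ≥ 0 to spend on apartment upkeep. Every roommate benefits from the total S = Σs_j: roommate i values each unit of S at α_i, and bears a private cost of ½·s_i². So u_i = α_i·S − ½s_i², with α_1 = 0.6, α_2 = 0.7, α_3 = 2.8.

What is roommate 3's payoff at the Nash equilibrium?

Roommate i's FOC: ∂u_i/∂s_i = α_i − s_i = 0, so s_i* = α_i.
NE contributions = (0.6, 0.7, 2.8); S = 4.1.
u_3 = α_3·S − ½·(s_3)² = 2.8·4.1 − ½·2.8² = 7.56.

7.56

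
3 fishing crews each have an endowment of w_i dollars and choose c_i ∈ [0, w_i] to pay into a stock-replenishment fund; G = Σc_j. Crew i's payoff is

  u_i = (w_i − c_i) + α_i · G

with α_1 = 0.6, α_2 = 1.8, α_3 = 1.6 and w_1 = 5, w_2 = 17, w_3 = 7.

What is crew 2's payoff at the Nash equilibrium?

43.2

∂u_i/∂c_i = α_i − 1, so crew i contributes w_i if α_i > 1, else 0.
α_i > 1 for i ∈ {2, 3}; NE contributions (0, 17, 7), G = 24.
u_2 = (17 − 17) + 1.8·24 = 43.2.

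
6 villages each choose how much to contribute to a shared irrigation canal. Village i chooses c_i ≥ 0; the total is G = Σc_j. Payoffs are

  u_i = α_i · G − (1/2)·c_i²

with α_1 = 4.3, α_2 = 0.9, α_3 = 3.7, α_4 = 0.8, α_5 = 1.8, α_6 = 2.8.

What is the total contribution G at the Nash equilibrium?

Village i's FOC: ∂u_i/∂c_i = α_i − c_i = 0, so c_i* = α_i.
NE contributions = (4.3, 0.9, 3.7, 0.8, 1.8, 2.8); G = 14.3.

14.3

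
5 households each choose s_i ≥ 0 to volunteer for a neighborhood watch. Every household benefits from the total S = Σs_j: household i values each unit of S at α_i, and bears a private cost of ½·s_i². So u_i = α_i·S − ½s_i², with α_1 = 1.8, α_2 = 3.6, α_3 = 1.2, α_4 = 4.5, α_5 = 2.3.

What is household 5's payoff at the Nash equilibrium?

Household i's FOC: ∂u_i/∂s_i = α_i − s_i = 0, so s_i* = α_i.
NE contributions = (1.8, 3.6, 1.2, 4.5, 2.3); S = 13.4.
u_5 = α_5·S − ½·(s_5)² = 2.3·13.4 − ½·2.3² = 28.175.

28.175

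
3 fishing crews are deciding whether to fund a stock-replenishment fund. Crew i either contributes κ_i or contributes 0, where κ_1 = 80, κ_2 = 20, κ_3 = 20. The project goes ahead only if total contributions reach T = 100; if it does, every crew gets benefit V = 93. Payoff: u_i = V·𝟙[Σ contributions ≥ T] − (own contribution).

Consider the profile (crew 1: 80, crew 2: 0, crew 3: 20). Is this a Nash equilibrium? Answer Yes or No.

Total = 100 ≥ 100: provided.
Crew 1 (pledges 80, payoff 13): dropping to 0 → total 20, payoff 0. No gain.
Crew 2 (pledges 0, payoff 93): pledging 20 → total 120, payoff 73. No gain.
Crew 3 (pledges 20, payoff 73): dropping to 0 → total 80, payoff 0. No gain.

Yes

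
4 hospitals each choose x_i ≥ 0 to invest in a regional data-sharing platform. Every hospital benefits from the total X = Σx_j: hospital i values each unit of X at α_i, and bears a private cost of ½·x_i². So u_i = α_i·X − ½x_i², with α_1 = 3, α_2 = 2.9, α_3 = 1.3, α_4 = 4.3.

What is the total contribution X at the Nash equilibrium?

11.5

Hospital i's FOC: ∂u_i/∂x_i = α_i − x_i = 0, so x_i* = α_i.
NE contributions = (3, 2.9, 1.3, 4.3); X = 11.5.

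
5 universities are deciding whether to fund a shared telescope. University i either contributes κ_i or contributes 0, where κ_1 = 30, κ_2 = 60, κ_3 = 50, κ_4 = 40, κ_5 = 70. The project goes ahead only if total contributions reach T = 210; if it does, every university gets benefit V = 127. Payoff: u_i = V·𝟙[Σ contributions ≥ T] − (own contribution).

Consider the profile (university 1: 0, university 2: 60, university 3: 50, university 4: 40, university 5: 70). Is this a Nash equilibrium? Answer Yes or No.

Yes

Total = 220 ≥ 210: provided.
University 1 (pledges 0, payoff 127): pledging 30 → total 250, payoff 97. No gain.
University 2 (pledges 60, payoff 67): dropping to 0 → total 160, payoff 0. No gain.
University 3 (pledges 50, payoff 77): dropping to 0 → total 170, payoff 0. No gain.
University 4 (pledges 40, payoff 87): dropping to 0 → total 180, payoff 0. No gain.
University 5 (pledges 70, payoff 57): dropping to 0 → total 150, payoff 0. No gain.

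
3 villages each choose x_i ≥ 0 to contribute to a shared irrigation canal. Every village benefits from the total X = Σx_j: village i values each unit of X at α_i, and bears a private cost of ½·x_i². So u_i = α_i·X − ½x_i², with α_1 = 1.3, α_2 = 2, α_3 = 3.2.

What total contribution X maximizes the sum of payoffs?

Planner FOC: ∂(Σu_j)/∂x_i = (Σα_j) − x_i = 0, so x_i^SO = Σα_j = 6.5 for every i; X^SO = 19.5.

19.5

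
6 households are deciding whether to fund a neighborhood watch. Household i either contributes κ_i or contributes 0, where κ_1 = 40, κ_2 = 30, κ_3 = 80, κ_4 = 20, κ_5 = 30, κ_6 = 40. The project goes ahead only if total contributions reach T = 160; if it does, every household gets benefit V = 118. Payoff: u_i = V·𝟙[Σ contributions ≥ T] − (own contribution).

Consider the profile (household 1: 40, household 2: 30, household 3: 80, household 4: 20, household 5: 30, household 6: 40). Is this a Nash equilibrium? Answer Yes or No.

No

Total = 240 ≥ 160: provided.
Household 1 (pledges 40, payoff 78): dropping to 0 → total 200, payoff 118. Profitable deviation.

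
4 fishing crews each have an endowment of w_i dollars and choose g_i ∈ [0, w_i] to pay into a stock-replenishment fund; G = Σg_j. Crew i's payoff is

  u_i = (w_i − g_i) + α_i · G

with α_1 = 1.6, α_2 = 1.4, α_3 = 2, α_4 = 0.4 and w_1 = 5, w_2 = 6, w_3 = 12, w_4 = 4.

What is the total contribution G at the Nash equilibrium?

23

∂u_i/∂g_i = α_i − 1, so crew i contributes w_i if α_i > 1, else 0.
α_i > 1 for i ∈ {1, 2, 3}; NE contributions (5, 6, 12, 0), G = 23.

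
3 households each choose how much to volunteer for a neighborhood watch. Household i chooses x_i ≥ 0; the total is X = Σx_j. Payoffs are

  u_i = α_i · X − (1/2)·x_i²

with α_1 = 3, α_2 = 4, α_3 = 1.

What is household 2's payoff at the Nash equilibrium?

Household i's FOC: ∂u_i/∂x_i = α_i − x_i = 0, so x_i* = α_i.
NE contributions = (3, 4, 1); X = 8.
u_2 = α_2·X − ½·(x_2)² = 4·8 − ½·4² = 24.

24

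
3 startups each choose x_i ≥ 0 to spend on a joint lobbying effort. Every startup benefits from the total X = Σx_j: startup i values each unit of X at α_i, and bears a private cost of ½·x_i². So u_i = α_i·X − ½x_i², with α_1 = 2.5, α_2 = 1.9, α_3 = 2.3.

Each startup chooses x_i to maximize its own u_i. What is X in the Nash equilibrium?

6.7

Startup i's FOC: ∂u_i/∂x_i = α_i − x_i = 0, so x_i* = α_i.
NE contributions = (2.5, 1.9, 2.3); X = 6.7.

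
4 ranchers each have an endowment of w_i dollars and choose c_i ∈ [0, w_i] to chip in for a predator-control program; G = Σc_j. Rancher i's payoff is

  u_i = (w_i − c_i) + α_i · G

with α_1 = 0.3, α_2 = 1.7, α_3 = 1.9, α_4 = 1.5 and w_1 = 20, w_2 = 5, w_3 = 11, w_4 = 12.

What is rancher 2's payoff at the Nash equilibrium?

47.6

∂u_i/∂c_i = α_i − 1, so rancher i contributes w_i if α_i > 1, else 0.
α_i > 1 for i ∈ {2, 3, 4}; NE contributions (0, 5, 11, 12), G = 28.
u_2 = (5 − 5) + 1.7·28 = 47.6.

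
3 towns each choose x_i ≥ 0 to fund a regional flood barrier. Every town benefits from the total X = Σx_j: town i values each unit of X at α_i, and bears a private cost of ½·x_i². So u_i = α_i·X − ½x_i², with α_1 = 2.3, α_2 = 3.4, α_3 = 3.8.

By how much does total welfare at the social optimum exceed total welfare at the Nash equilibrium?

60.77

Town i's FOC: ∂u_i/∂x_i = α_i − x_i = 0, so x_i* = α_i.
NE contributions = (2.3, 3.4, 3.8); X = 9.5.
W^NE = (Σα)·X − ½Σα_i² = 9.5² − ½·31.29 = 74.605.
Planner sets x_i = Σα_j = 9.5 for every i, so X^SO = 3·9.5 = 28.5.
W^SO = (Σα)·X^SO − ½·3·(Σα)² = (3/2)·9.5² = 135.375.
Deadweight loss = W^SO − W^NE = 60.77.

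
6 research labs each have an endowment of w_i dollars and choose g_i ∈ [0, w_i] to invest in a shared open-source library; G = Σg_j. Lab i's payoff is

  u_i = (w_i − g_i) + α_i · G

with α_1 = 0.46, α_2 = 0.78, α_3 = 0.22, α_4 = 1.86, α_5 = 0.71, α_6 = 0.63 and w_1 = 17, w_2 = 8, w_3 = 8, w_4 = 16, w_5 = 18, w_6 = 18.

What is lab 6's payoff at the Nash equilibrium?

28.08

∂u_i/∂g_i = α_i − 1, so lab i contributes w_i if α_i > 1, else 0.
α_i > 1 for i ∈ {4}; NE contributions (0, 0, 0, 16, 0, 0), G = 16.
u_6 = (18 − 0) + 0.63·16 = 28.08.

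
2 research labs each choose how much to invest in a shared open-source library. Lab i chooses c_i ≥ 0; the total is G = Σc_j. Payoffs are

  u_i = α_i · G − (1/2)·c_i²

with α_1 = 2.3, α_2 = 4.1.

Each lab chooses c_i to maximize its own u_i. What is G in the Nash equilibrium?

6.4

Lab i's FOC: ∂u_i/∂c_i = α_i − c_i = 0, so c_i* = α_i.
NE contributions = (2.3, 4.1); G = 6.4.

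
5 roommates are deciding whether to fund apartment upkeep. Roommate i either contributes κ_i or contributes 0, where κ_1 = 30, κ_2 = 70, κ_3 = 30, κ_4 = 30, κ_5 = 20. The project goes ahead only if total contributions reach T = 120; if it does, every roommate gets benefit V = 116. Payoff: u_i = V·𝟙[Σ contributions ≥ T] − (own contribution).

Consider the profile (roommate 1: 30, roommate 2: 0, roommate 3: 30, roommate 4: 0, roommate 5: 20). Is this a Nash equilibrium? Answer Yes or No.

No

Total = 80 < 120: not provided.
Roommate 1 (pledges 30, payoff -30): dropping to 0 → total 50, payoff 0. Profitable deviation.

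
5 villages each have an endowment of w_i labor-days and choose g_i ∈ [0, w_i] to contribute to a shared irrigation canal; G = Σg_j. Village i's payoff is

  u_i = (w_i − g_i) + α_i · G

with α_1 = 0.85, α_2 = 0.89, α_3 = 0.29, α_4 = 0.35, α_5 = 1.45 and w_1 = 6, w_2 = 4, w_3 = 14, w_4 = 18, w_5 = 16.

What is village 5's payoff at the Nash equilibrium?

∂u_i/∂g_i = α_i − 1, so village i contributes w_i if α_i > 1, else 0.
α_i > 1 for i ∈ {5}; NE contributions (0, 0, 0, 0, 16), G = 16.
u_5 = (16 − 16) + 1.45·16 = 23.2.

23.2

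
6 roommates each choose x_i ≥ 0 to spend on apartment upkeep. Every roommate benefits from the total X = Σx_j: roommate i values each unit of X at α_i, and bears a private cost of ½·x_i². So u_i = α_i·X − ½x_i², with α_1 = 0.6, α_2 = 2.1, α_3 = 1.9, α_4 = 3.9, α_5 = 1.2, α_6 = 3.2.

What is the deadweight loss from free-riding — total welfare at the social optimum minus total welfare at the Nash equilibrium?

Roommate i's FOC: ∂u_i/∂x_i = α_i − x_i = 0, so x_i* = α_i.
NE contributions = (0.6, 2.1, 1.9, 3.9, 1.2, 3.2); X = 12.9.
W^NE = (Σα)·X − ½Σα_i² = 12.9² − ½·35.27 = 148.775.
Planner sets x_i = Σα_j = 12.9 for every i, so X^SO = 6·12.9 = 77.4.
W^SO = (Σα)·X^SO − ½·6·(Σα)² = (6/2)·12.9² = 499.23.
Deadweight loss = W^SO − W^NE = 350.455.

350.455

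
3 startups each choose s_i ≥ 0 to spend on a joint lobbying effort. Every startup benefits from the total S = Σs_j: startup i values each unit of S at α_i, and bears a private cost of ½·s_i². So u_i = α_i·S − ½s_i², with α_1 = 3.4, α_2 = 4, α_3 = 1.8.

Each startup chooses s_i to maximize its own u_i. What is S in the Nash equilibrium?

9.2

Startup i's FOC: ∂u_i/∂s_i = α_i − s_i = 0, so s_i* = α_i.
NE contributions = (3.4, 4, 1.8); S = 9.2.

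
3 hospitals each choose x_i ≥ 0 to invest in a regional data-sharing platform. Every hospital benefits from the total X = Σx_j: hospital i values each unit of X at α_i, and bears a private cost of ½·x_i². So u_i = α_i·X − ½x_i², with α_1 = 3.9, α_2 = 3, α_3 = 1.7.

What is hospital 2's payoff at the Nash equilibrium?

21.3

Hospital i's FOC: ∂u_i/∂x_i = α_i − x_i = 0, so x_i* = α_i.
NE contributions = (3.9, 3, 1.7); X = 8.6.
u_2 = α_2·X − ½·(x_2)² = 3·8.6 − ½·3² = 21.3.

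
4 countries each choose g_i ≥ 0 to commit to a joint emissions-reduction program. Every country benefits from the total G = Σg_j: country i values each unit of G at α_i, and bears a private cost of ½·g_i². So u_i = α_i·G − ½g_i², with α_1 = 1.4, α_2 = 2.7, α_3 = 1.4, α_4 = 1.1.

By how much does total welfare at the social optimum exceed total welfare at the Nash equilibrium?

Country i's FOC: ∂u_i/∂g_i = α_i − g_i = 0, so g_i* = α_i.
NE contributions = (1.4, 2.7, 1.4, 1.1); G = 6.6.
W^NE = (Σα)·G − ½Σα_i² = 6.6² − ½·12.42 = 37.35.
Planner sets g_i = Σα_j = 6.6 for every i, so G^SO = 4·6.6 = 26.4.
W^SO = (Σα)·G^SO − ½·4·(Σα)² = (4/2)·6.6² = 87.12.
Deadweight loss = W^SO − W^NE = 49.77.

49.77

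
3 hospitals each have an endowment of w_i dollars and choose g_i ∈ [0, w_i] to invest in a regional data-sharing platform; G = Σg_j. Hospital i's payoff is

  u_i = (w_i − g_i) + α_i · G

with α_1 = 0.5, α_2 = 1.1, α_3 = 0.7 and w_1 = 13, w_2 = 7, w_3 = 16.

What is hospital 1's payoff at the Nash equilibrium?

∂u_i/∂g_i = α_i − 1, so hospital i contributes w_i if α_i > 1, else 0.
α_i > 1 for i ∈ {2}; NE contributions (0, 7, 0), G = 7.
u_1 = (13 − 0) + 0.5·7 = 16.5.

16.5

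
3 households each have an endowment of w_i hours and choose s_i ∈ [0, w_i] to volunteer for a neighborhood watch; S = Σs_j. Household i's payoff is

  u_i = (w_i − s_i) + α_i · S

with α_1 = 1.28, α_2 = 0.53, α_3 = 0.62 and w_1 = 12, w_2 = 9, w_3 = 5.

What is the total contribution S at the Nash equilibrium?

12

∂u_i/∂s_i = α_i − 1, so household i contributes w_i if α_i > 1, else 0.
α_i > 1 for i ∈ {1}; NE contributions (12, 0, 0), S = 12.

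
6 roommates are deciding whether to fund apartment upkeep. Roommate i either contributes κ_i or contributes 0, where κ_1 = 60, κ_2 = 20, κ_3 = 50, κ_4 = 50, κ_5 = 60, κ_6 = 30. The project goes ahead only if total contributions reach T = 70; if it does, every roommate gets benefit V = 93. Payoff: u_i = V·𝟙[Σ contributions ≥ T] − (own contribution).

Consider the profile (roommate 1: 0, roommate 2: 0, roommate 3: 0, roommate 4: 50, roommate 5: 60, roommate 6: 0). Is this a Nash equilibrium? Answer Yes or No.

Yes

Total = 110 ≥ 70: provided.
Roommate 1 (pledges 0, payoff 93): pledging 60 → total 170, payoff 33. No gain.
Roommate 2 (pledges 0, payoff 93): pledging 20 → total 130, payoff 73. No gain.
Roommate 3 (pledges 0, payoff 93): pledging 50 → total 160, payoff 43. No gain.
Roommate 4 (pledges 50, payoff 43): dropping to 0 → total 60, payoff 0. No gain.
Roommate 5 (pledges 60, payoff 33): dropping to 0 → total 50, payoff 0. No gain.
Roommate 6 (pledges 0, payoff 93): pledging 30 → total 140, payoff 63. No gain.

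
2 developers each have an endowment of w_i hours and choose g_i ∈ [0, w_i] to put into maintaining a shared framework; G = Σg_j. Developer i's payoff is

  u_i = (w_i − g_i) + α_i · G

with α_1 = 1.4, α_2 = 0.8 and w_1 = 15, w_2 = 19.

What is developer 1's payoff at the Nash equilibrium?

21

∂u_i/∂g_i = α_i − 1, so developer i contributes w_i if α_i > 1, else 0.
α_i > 1 for i ∈ {1}; NE contributions (15, 0), G = 15.
u_1 = (15 − 15) + 1.4·15 = 21.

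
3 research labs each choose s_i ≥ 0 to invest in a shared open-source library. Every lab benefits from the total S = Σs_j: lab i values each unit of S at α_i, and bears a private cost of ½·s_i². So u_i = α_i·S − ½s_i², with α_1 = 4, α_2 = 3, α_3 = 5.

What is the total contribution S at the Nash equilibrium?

Lab i's FOC: ∂u_i/∂s_i = α_i − s_i = 0, so s_i* = α_i.
NE contributions = (4, 3, 5); S = 12.

12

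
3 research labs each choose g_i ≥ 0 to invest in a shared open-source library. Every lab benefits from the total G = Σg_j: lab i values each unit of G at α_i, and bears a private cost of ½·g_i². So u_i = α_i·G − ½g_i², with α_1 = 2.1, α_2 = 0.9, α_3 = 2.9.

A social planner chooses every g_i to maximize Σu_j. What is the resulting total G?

17.7

Planner FOC: ∂(Σu_j)/∂g_i = (Σα_j) − g_i = 0, so g_i^SO = Σα_j = 5.9 for every i; G^SO = 17.7.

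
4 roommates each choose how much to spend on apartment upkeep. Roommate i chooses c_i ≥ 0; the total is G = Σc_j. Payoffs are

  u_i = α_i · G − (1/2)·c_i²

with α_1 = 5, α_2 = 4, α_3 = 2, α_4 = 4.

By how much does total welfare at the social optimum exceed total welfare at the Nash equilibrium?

Roommate i's FOC: ∂u_i/∂c_i = α_i − c_i = 0, so c_i* = α_i.
NE contributions = (5, 4, 2, 4); G = 15.
W^NE = (Σα)·G − ½Σα_i² = 15² − ½·61 = 194.5.
Planner sets c_i = Σα_j = 15 for every i, so G^SO = 4·15 = 60.
W^SO = (Σα)·G^SO − ½·4·(Σα)² = (4/2)·15² = 450.
Deadweight loss = W^SO − W^NE = 255.5.

255.5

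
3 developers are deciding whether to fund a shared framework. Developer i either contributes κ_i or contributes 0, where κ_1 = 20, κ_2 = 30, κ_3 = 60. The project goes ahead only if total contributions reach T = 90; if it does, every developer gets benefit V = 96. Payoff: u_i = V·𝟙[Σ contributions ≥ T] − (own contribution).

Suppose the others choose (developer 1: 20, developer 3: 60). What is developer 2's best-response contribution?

30

Others' total = 80. Contributing 30 brings total to 110 ≥ 90: gain V − κ_2 = 66.
Best response: 30.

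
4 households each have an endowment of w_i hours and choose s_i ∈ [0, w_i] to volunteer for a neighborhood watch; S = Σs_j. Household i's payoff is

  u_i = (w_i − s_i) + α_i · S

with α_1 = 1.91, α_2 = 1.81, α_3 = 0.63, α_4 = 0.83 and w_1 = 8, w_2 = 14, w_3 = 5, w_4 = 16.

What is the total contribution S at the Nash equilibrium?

∂u_i/∂s_i = α_i − 1, so household i contributes w_i if α_i > 1, else 0.
α_i > 1 for i ∈ {1, 2}; NE contributions (8, 14, 0, 0), S = 22.

22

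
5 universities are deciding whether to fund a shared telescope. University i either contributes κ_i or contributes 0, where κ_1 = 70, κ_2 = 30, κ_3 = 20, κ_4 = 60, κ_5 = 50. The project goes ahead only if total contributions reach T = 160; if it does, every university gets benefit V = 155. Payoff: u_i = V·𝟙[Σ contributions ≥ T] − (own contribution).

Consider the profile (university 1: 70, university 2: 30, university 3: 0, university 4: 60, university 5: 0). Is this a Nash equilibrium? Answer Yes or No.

Total = 160 ≥ 160: provided.
University 1 (pledges 70, payoff 85): dropping to 0 → total 90, payoff 0. No gain.
University 2 (pledges 30, payoff 125): dropping to 0 → total 130, payoff 0. No gain.
University 3 (pledges 0, payoff 155): pledging 20 → total 180, payoff 135. No gain.
University 4 (pledges 60, payoff 95): dropping to 0 → total 100, payoff 0. No gain.
University 5 (pledges 0, payoff 155): pledging 50 → total 210, payoff 105. No gain.

Yes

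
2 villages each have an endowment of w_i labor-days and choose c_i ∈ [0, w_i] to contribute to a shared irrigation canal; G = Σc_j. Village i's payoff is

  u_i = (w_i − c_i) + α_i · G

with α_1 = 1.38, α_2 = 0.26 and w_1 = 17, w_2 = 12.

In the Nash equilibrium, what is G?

∂u_i/∂c_i = α_i − 1, so village i contributes w_i if α_i > 1, else 0.
α_i > 1 for i ∈ {1}; NE contributions (17, 0), G = 17.

17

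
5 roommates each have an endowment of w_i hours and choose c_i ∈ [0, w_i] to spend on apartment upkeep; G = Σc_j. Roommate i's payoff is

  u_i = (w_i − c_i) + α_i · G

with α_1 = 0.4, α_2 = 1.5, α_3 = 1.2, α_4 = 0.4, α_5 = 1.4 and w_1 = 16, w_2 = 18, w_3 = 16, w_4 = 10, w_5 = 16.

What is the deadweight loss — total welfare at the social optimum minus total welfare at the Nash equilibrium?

∂u_i/∂c_i = α_i − 1, so roommate i contributes w_i if α_i > 1, else 0.
α_i > 1 for i ∈ {2, 3, 5}; NE contributions (0, 18, 16, 0, 16), G = 50.
W^NE = Σw_i − G^NE + (Σα_i)·G^NE = 76 + 3.9·50 = 271.
Planner: ∂(Σu_j)/∂c_i = Σα_j − 1 = 3.9 > 0, so everyone contributes w_i; G^SO = 76, W^SO = 76 + 3.9·76 = 372.4.
Deadweight loss = 101.4.

101.4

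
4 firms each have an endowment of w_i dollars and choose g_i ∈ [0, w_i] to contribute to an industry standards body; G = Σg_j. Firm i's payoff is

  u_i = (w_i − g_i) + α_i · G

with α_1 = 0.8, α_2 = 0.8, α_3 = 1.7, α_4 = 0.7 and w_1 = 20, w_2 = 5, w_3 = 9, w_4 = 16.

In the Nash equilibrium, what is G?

9

∂u_i/∂g_i = α_i − 1, so firm i contributes w_i if α_i > 1, else 0.
α_i > 1 for i ∈ {3}; NE contributions (0, 0, 9, 0), G = 9.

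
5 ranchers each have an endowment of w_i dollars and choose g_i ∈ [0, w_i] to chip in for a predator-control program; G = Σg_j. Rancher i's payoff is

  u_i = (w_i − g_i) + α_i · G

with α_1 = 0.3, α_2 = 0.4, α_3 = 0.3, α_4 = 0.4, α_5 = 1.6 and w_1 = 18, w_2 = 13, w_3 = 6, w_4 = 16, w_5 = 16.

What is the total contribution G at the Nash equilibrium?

∂u_i/∂g_i = α_i − 1, so rancher i contributes w_i if α_i > 1, else 0.
α_i > 1 for i ∈ {5}; NE contributions (0, 0, 0, 0, 16), G = 16.

16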